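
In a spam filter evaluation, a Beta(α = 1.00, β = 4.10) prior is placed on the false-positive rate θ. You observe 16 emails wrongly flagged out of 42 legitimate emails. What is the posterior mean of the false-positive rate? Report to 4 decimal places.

0.3609

The Beta prior is conjugate to a Binomial/Bernoulli likelihood; the update adds successes to α and failures to β.
Posterior: Beta(α+k, β+n−k) = Beta(1.00+16, 4.10+26) = Beta(17.00, 30.10).
Posterior mean = α/(α+β) = 17.00/47.10 = 0.3609.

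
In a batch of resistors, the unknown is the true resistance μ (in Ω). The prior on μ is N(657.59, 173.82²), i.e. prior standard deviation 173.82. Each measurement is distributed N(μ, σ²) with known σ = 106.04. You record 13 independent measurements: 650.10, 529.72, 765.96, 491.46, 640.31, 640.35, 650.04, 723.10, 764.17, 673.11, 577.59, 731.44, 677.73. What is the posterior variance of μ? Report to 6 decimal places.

For Normal data with known variance σ², a Normal(μ₀, σ₀²) prior on μ is conjugate. Posterior precision = 1/σ₀² + n/σ²; posterior mean is the precision-weighted average of μ₀ and x̄.
σ₀² = 173.82² = 30213.3924, σ² = 106.04² = 11244.4816; σ² + n·σ₀² = 11244.4816 + 13·30213.3924 = 404018.5828.
Posterior precision = 1/σ₀² + n/σ² = 1/30213.3924 + 13/11244.4816 = (σ² + n·σ₀²)/(σ₀²σ²) = 404018.5828/(30213.3924·11244.4816); posterior variance σₙ² = σ₀²σ²/(σ² + n·σ₀²) = 30213.3924·11244.4816/404018.5828 = 840.886903.

840.886903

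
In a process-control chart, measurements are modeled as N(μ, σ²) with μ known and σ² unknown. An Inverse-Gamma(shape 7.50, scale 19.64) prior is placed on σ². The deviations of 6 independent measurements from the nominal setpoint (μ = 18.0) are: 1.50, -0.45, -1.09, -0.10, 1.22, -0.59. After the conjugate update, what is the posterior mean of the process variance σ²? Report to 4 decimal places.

With known mean μ and an Inverse-Gamma(α, β) prior on σ², the Normal likelihood is conjugate: posterior is Inv-Gamma(α + n/2, β + Σ(xᵢ−μ)²/2).
Σ(xᵢ−μ)² = (1.50)² + (-0.45)² + (-1.09)² + (-0.10)² + (1.22)² + (-0.59)² = 5.4871.
Posterior: Inv-Gamma(7.50 + 6/2, 19.64 + 5.4871/2) = Inv-Gamma(10.50, 22.38355).
E[σ²|data] = β/(α−1) = 22.38355/9.50 = 2.3562.

2.3562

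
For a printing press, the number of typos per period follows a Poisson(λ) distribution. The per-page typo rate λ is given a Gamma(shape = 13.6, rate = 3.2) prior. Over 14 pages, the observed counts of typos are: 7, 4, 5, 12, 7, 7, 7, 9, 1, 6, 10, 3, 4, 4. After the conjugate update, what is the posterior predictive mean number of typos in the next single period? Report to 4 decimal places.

5.7907

With a Gamma(shape α, rate β) prior, the Poisson likelihood is conjugate: the posterior is Gamma(α + ΣXᵢ, β + n).
Sum of counts S = 86 over n = 14 pages.
Posterior: Gamma(α+S, β+n) = Gamma(13.6+86, 3.2+14) = Gamma(99.6, 17.2).
The predictive distribution for one future period is NegBinom with mean α/β = 5.7907.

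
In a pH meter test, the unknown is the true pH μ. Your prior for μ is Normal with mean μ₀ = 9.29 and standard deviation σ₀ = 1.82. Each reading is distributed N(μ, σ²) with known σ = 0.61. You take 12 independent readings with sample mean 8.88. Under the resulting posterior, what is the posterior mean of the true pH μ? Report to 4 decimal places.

8.8838

For Normal data with known variance σ², a Normal(μ₀, σ₀²) prior on μ is conjugate. Posterior precision = 1/σ₀² + n/σ²; posterior mean is the precision-weighted average of μ₀ and x̄.
n·x̄ = 12·8.88 = 106.56.
σ₀² = 1.82² = 3.3124, σ² = 0.61² = 0.3721; σ² + n·σ₀² = 0.3721 + 12·3.3124 = 40.1209.
Posterior mean = (μ₀/σ₀² + n·x̄/σ²)/(1/σ₀² + n/σ²) = (σ²·μ₀ + σ₀²·n·x̄)/(σ² + n·σ₀²) = (0.3721·9.29 + 3.3124·106.56)/40.1209 = 356.426153/40.1209 = 8.8838.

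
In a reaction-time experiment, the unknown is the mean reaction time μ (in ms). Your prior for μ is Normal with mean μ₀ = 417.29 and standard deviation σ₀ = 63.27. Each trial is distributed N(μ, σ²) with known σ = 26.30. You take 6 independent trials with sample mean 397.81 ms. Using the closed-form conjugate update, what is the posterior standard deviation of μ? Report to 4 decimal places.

10.5856

For Normal data with known variance σ², a Normal(μ₀, σ₀²) prior on μ is conjugate. Posterior precision = 1/σ₀² + n/σ²; posterior mean is the precision-weighted average of μ₀ and x̄.
σ₀² = 63.27² = 4003.0929, σ² = 26.30² = 691.69; σ² + n·σ₀² = 691.69 + 6·4003.0929 = 24710.2474.
Posterior precision = 1/σ₀² + n/σ² = 1/4003.0929 + 6/691.69 = (σ² + n·σ₀²)/(σ₀²σ²) = 24710.2474/(4003.0929·691.69); posterior variance σₙ² = σ₀²σ²/(σ² + n·σ₀²) = 4003.0929·691.69/24710.2474 = 112.054699.
Posterior SD = √σₙ² = √(4003.0929·691.69/24710.2474) = 10.5856.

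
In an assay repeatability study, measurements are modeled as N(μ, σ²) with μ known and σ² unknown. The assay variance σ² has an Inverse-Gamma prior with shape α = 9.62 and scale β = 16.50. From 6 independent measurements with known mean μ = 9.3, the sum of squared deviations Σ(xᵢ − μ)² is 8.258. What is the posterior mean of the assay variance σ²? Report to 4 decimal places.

1.7753

With known mean μ and an Inverse-Gamma(α, β) prior on σ², the Normal likelihood is conjugate: posterior is Inv-Gamma(α + n/2, β + Σ(xᵢ−μ)²/2).
Posterior: Inv-Gamma(9.62 + 6/2, 16.50 + 8.258/2) = Inv-Gamma(12.62, 20.6290).
E[σ²|data] = β/(α−1) = 20.6290/11.62 = 1.7753.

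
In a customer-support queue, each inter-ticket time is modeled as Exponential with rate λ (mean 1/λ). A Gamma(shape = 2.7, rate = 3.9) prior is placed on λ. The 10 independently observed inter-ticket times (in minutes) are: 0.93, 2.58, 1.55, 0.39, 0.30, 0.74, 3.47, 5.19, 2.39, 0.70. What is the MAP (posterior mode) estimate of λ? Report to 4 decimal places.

0.5285

With a Gamma(shape α, rate β) prior on the exponential rate λ, the posterior after n observations with total T = Σxᵢ is Gamma(α+n, β+T).
Sum of observations T = 18.24 minutes; n = 10.
Posterior: Gamma(2.7+10, 3.9+18.24) = Gamma(12.7, 22.14).
Mode = (α−1)/β = 0.5285.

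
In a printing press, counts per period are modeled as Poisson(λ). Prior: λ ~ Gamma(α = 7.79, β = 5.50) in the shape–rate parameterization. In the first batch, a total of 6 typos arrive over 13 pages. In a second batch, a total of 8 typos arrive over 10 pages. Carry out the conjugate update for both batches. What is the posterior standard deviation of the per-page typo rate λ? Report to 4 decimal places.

0.1638

With a Gamma(shape α, rate β) prior, the Poisson likelihood is conjugate: the posterior is Gamma(α + ΣXᵢ, β + n).
After batch 1: Gamma(α+S, β+n) = Gamma(7.79+6, 5.50+13) = Gamma(13.79, 18.50).
After batch 2: Gamma(α+S, β+n) = Gamma(13.79+8, 18.50+10) = Gamma(21.79, 28.50).
SD = √α/β = √21.79/28.50 = 0.1638.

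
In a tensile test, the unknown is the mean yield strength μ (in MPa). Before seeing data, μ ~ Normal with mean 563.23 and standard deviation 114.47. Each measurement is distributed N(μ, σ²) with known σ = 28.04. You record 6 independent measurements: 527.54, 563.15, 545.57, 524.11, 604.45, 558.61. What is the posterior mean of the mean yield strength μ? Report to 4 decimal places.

553.9973

For Normal data with known variance σ², a Normal(μ₀, σ₀²) prior on μ is conjugate. Posterior precision = 1/σ₀² + n/σ²; posterior mean is the precision-weighted average of μ₀ and x̄.
Σxᵢ = 527.54 + 563.15 + 545.57 + 524.11 + 604.45 + 558.61 = 3323.43, so n·x̄ = 3323.43.
σ₀² = 114.47² = 13103.3809, σ² = 28.04² = 786.2416; σ² + n·σ₀² = 786.2416 + 6·13103.3809 = 79406.527.
Posterior mean = (μ₀/σ₀² + n·x̄/σ²)/(1/σ₀² + n/σ²) = (σ²·μ₀ + σ₀²·n·x̄)/(σ² + n·σ₀²) = (786.2416·563.23 + 13103.3809·3323.43)/79406.527 = 43991004.040855/79406.527 = 553.9973.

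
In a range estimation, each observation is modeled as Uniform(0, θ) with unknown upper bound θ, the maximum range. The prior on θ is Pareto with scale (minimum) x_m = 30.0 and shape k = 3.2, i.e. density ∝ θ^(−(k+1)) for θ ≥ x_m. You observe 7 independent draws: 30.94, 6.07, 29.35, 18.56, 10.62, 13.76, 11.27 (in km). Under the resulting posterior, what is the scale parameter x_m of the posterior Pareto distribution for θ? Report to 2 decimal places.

A Pareto(scale x_m, shape k) prior on the upper bound θ of Uniform(0, θ) is conjugate: posterior is Pareto(max(x_m, max xᵢ), k + n).
Sample maximum = 30.94; prior scale x_m = 30.0 → posterior scale = max = 30.94.
Posterior shape = 3.2 + 7 = 10.2.
Posterior scale x_m = 30.94.

30.94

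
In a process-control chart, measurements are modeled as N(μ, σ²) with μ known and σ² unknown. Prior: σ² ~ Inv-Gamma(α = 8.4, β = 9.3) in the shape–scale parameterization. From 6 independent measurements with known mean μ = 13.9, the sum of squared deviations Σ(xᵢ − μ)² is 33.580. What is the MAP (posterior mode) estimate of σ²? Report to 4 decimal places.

2.1040

With known mean μ and an Inverse-Gamma(α, β) prior on σ², the Normal likelihood is conjugate: posterior is Inv-Gamma(α + n/2, β + Σ(xᵢ−μ)²/2).
Posterior: Inv-Gamma(8.4 + 6/2, 9.3 + 33.580/2) = Inv-Gamma(11.40, 26.0900).
Mode = β/(α+1) = 26.0900/12.40 = 2.1040.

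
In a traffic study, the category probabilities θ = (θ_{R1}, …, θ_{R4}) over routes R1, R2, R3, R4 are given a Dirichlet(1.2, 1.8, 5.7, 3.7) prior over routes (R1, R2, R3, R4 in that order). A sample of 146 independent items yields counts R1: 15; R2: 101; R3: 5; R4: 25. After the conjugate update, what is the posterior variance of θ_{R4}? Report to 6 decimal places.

0.000931

The Dirichlet prior is conjugate to the Multinomial likelihood: each posterior αⱼ = prior αⱼ + observed count nⱼ.
Posterior concentration: (16.2, 102.8, 10.7, 28.7), total = 158.4.
Var[θ_j] = α_j(Σα−α_j)/((Σα)²(Σα+1)) = 28.7·129.7/(158.4²·159.4) = 0.000931.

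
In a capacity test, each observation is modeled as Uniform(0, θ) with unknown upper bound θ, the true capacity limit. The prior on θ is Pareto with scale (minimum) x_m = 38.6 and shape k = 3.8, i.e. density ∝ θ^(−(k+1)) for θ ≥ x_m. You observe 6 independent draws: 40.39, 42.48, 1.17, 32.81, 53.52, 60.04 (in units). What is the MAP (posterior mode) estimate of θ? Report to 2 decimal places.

A Pareto(scale x_m, shape k) prior on the upper bound θ of Uniform(0, θ) is conjugate: posterior is Pareto(max(x_m, max xᵢ), k + n).
Sample maximum = 60.04; prior scale x_m = 38.6 → posterior scale = max = 60.04.
Posterior shape = 3.8 + 6 = 9.8.
The Pareto density is decreasing on [x_m, ∞), so the mode is x_m = 60.04.

60.04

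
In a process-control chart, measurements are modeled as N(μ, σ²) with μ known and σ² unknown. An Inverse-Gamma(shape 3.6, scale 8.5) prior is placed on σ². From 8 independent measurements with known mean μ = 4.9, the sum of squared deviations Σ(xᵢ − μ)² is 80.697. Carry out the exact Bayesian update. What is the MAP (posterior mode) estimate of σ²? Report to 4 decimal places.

With known mean μ and an Inverse-Gamma(α, β) prior on σ², the Normal likelihood is conjugate: posterior is Inv-Gamma(α + n/2, β + Σ(xᵢ−μ)²/2).
Posterior: Inv-Gamma(3.6 + 8/2, 8.5 + 80.697/2) = Inv-Gamma(7.60, 48.8485).
Mode = β/(α+1) = 48.8485/8.60 = 5.6801.

5.6801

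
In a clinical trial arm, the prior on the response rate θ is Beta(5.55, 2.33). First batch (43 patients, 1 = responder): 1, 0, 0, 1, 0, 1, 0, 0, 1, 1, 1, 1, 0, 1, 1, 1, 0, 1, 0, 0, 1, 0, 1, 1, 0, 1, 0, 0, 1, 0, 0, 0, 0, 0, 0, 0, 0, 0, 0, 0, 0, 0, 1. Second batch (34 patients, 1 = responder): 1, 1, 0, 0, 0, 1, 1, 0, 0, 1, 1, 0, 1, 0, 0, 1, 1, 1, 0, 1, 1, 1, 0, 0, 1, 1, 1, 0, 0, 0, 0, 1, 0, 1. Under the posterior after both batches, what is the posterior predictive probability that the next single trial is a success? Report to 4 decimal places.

0.4777

The Beta prior is conjugate to a Binomial/Bernoulli likelihood; the update adds successes to α and failures to β.
After batch 1: Beta(5.55+17, 2.33+26) = Beta(22.55, 28.33).
After batch 2: Beta(22.55+18, 28.33+16) = Beta(40.55, 44.33).
For a single future Bernoulli trial, P(success | data) = α/(α+β) = 0.4777.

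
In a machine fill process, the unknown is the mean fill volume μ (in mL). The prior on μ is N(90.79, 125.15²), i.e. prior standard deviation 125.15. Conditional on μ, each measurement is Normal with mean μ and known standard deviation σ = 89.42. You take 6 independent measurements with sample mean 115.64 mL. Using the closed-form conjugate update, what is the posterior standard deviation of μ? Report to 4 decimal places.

35.0451

For Normal data with known variance σ², a Normal(μ₀, σ₀²) prior on μ is conjugate. Posterior precision = 1/σ₀² + n/σ²; posterior mean is the precision-weighted average of μ₀ and x̄.
σ₀² = 125.15² = 15662.5225, σ² = 89.42² = 7995.9364; σ² + n·σ₀² = 7995.9364 + 6·15662.5225 = 101971.0714.
Posterior precision = 1/σ₀² + n/σ² = 1/15662.5225 + 6/7995.9364 = (σ² + n·σ₀²)/(σ₀²σ²) = 101971.0714/(15662.5225·7995.9364); posterior variance σₙ² = σ₀²σ²/(σ² + n·σ₀²) = 15662.5225·7995.9364/101971.0714 = 1228.157477.
Posterior SD = √σₙ² = √(15662.5225·7995.9364/101971.0714) = 35.0451.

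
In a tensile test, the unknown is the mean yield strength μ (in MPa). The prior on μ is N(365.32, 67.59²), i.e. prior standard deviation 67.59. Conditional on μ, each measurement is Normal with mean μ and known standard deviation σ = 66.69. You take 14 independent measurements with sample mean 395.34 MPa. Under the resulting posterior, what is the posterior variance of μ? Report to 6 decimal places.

For Normal data with known variance σ², a Normal(μ₀, σ₀²) prior on μ is conjugate. Posterior precision = 1/σ₀² + n/σ²; posterior mean is the precision-weighted average of μ₀ and x̄.
σ₀² = 67.59² = 4568.4081, σ² = 66.69² = 4447.5561; σ² + n·σ₀² = 4447.5561 + 14·4568.4081 = 68405.2695.
Posterior precision = 1/σ₀² + n/σ² = 1/4568.4081 + 14/4447.5561 = (σ² + n·σ₀²)/(σ₀²σ²) = 68405.2695/(4568.4081·4447.5561); posterior variance σₙ² = σ₀²σ²/(σ² + n·σ₀²) = 4568.4081·4447.5561/68405.2695 = 297.027575.

297.027575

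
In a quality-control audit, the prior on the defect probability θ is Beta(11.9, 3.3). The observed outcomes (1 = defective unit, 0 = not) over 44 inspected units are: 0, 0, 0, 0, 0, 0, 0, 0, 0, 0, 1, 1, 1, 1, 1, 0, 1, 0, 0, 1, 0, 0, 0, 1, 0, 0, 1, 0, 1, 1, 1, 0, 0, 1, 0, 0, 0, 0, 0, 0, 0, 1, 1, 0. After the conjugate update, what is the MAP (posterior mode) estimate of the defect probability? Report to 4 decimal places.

0.4528

The Beta prior is conjugate to a Binomial/Bernoulli likelihood; the update adds successes to α and failures to β.
Posterior: Beta(α+k, β+n−k) = Beta(11.9+15, 3.3+29) = Beta(26.9, 32.3).
Mode of Beta(a,b) for a,b>1 is (a−1)/(a+b−2) = 25.9/57.2 = 0.4528.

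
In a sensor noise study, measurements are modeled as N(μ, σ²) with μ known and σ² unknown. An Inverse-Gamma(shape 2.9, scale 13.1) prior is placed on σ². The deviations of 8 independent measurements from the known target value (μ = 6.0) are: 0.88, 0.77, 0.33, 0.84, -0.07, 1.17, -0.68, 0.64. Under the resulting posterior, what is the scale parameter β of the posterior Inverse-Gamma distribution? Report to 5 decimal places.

15.31380

With known mean μ and an Inverse-Gamma(α, β) prior on σ², the Normal likelihood is conjugate: posterior is Inv-Gamma(α + n/2, β + Σ(xᵢ−μ)²/2).
Σ(xᵢ−μ)² = (0.88)² + (0.77)² + (0.33)² + (0.84)² + (-0.07)² + (1.17)² + (-0.68)² + (0.64)² = 4.4276.
Posterior: Inv-Gamma(2.9 + 8/2, 13.1 + 4.4276/2) = Inv-Gamma(6.90, 15.31380).
Posterior β = 15.31380.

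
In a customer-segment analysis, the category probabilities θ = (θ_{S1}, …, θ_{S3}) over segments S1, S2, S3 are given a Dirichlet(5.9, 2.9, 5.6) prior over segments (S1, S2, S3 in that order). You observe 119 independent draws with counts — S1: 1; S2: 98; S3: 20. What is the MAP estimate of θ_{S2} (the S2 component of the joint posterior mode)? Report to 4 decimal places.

The Dirichlet prior is conjugate to the Multinomial likelihood: each posterior αⱼ = prior αⱼ + observed count nⱼ.
Posterior concentration: (6.9, 100.9, 25.6), total = 133.4.
Joint mode component: (α_{S2}−1)/(Σα−K) = 99.9/130.4 = 0.7661.

0.7661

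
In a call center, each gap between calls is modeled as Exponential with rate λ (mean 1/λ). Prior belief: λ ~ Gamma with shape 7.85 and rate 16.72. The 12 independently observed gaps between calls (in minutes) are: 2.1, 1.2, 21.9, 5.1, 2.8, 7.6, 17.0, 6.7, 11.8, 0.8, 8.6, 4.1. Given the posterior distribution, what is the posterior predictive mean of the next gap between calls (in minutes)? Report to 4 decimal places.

With a Gamma(shape α, rate β) prior on the exponential rate λ, the posterior after n observations with total T = Σxᵢ is Gamma(α+n, β+T).
Sum of observations T = 89.7 minutes; n = 12.
Posterior: Gamma(7.85+12, 16.72+89.7) = Gamma(19.85, 106.42).
The predictive distribution for the next observation is Lomax; its mean is β/(α−1) = 106.42/18.85 = 5.6456.

5.6456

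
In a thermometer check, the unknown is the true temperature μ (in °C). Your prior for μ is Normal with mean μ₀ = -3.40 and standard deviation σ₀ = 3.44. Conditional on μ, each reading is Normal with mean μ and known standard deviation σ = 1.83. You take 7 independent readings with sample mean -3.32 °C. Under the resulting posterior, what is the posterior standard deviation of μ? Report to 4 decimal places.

0.6781

For Normal data with known variance σ², a Normal(μ₀, σ₀²) prior on μ is conjugate. Posterior precision = 1/σ₀² + n/σ²; posterior mean is the precision-weighted average of μ₀ and x̄.
σ₀² = 3.44² = 11.8336, σ² = 1.83² = 3.3489; σ² + n·σ₀² = 3.3489 + 7·11.8336 = 86.1841.
Posterior precision = 1/σ₀² + n/σ² = 1/11.8336 + 7/3.3489 = (σ² + n·σ₀²)/(σ₀²σ²) = 86.1841/(11.8336·3.3489); posterior variance σₙ² = σ₀²σ²/(σ² + n·σ₀²) = 11.8336·3.3489/86.1841 = 0.459824.
Posterior SD = √σₙ² = √(11.8336·3.3489/86.1841) = 0.6781.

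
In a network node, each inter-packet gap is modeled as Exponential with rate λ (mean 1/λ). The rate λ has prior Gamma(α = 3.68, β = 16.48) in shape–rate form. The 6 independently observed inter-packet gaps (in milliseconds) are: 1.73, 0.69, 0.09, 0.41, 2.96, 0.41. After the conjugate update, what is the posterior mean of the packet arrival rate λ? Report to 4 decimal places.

With a Gamma(shape α, rate β) prior on the exponential rate λ, the posterior after n observations with total T = Σxᵢ is Gamma(α+n, β+T).
Sum of observations T = 6.29 milliseconds; n = 6.
Posterior: Gamma(3.68+6, 16.48+6.29) = Gamma(9.68, 22.77).
Posterior mean of λ = α/β = 9.68/22.77 = 0.4251.

0.4251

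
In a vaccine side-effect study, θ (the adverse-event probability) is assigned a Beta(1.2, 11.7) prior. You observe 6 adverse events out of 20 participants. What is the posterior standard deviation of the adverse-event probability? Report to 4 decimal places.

0.0710

The Beta prior is conjugate to a Binomial/Bernoulli likelihood; the update adds successes to α and failures to β.
Posterior: Beta(α+k, β+n−k) = Beta(1.2+6, 11.7+14) = Beta(7.2, 25.7).
Var = αβ/((α+β)²(α+β+1)) = 7.2·25.7/(32.9²·33.9) = 0.00504283; SD = √0.00504283 = 0.0710.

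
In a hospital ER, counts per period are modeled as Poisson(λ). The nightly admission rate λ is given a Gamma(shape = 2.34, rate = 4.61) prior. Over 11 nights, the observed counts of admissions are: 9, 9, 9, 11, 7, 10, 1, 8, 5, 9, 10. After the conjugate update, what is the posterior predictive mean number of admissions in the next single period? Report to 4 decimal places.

With a Gamma(shape α, rate β) prior, the Poisson likelihood is conjugate: the posterior is Gamma(α + ΣXᵢ, β + n).
Sum of counts S = 88 over n = 11 nights.
Posterior: Gamma(α+S, β+n) = Gamma(2.34+88, 4.61+11) = Gamma(90.34, 15.61).
The predictive distribution for one future period is NegBinom with mean α/β = 5.7873.

5.7873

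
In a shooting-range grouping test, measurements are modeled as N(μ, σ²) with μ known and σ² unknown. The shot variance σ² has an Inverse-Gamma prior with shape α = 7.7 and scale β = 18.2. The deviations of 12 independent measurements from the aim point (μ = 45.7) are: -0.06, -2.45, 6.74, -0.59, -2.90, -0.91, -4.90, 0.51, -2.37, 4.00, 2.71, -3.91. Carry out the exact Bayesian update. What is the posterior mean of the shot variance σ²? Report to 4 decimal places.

With known mean μ and an Inverse-Gamma(α, β) prior on σ², the Normal likelihood is conjugate: posterior is Inv-Gamma(α + n/2, β + Σ(xᵢ−μ)²/2).
Σ(xᵢ−μ)² = (-0.06)² + (-2.45)² + (6.74)² + (-0.59)² + (-2.90)² + (-0.91)² + (-4.90)² + (0.51)² + (-2.37)² + (4.00)² + (2.71)² + (-3.91)² = 129.5391.
Posterior: Inv-Gamma(7.7 + 12/2, 18.2 + 129.5391/2) = Inv-Gamma(13.70, 82.96955).
E[σ²|data] = β/(α−1) = 82.96955/12.70 = 6.5330.

6.5330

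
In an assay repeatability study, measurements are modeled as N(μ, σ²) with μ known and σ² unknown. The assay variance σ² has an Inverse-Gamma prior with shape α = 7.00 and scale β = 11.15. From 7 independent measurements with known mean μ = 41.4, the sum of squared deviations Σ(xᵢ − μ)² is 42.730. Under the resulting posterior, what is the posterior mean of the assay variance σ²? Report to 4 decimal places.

3.4226

With known mean μ and an Inverse-Gamma(α, β) prior on σ², the Normal likelihood is conjugate: posterior is Inv-Gamma(α + n/2, β + Σ(xᵢ−μ)²/2).
Posterior: Inv-Gamma(7.00 + 7/2, 11.15 + 42.730/2) = Inv-Gamma(10.50, 32.5150).
E[σ²|data] = β/(α−1) = 32.5150/9.50 = 3.4226.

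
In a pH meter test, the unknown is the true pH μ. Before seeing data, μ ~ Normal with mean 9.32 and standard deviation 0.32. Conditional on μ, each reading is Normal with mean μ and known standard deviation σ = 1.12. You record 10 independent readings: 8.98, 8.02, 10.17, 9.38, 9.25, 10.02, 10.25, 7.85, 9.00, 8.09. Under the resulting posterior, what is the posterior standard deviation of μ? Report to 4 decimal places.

0.2374

For Normal data with known variance σ², a Normal(μ₀, σ₀²) prior on μ is conjugate. Posterior precision = 1/σ₀² + n/σ²; posterior mean is the precision-weighted average of μ₀ and x̄.
σ₀² = 0.32² = 0.1024, σ² = 1.12² = 1.2544; σ² + n·σ₀² = 1.2544 + 10·0.1024 = 2.2784.
Posterior precision = 1/σ₀² + n/σ² = 1/0.1024 + 10/1.2544 = (σ² + n·σ₀²)/(σ₀²σ²) = 2.2784/(0.1024·1.2544); posterior variance σₙ² = σ₀²σ²/(σ² + n·σ₀²) = 0.1024·1.2544/2.2784 = 0.056378.
Posterior SD = √σₙ² = √(0.1024·1.2544/2.2784) = 0.2374.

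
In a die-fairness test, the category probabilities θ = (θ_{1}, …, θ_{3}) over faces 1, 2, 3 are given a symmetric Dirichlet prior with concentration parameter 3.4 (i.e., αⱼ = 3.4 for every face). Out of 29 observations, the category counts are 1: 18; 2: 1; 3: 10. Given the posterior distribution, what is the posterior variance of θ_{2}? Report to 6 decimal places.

The Dirichlet prior is conjugate to the Multinomial likelihood: each posterior αⱼ = prior αⱼ + observed count nⱼ.
Posterior concentration: (21.4, 4.4, 13.4), total = 39.2.
Var[θ_j] = α_j(Σα−α_j)/((Σα)²(Σα+1)) = 4.4·34.8/(39.2²·40.2) = 0.002479.

0.002479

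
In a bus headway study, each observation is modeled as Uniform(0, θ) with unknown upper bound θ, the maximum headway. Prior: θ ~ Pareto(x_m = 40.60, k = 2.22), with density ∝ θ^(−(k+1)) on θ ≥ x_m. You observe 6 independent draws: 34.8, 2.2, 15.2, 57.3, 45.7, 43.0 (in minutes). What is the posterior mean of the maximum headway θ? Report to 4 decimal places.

A Pareto(scale x_m, shape k) prior on the upper bound θ of Uniform(0, θ) is conjugate: posterior is Pareto(max(x_m, max xᵢ), k + n).
Sample maximum = 57.3; prior scale x_m = 40.60 → posterior scale = max = 57.30.
Posterior shape = 2.22 + 6 = 8.22.
E[θ|data] = k·x_m/(k−1) = 8.22·57.30/7.22 = 65.2363.

65.2363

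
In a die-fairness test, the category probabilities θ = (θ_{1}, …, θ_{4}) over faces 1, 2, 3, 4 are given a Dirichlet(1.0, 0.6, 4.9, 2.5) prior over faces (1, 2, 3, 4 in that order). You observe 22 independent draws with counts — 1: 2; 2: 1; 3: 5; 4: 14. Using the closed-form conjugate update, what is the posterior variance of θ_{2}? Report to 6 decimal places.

The Dirichlet prior is conjugate to the Multinomial likelihood: each posterior αⱼ = prior αⱼ + observed count nⱼ.
Posterior concentration: (3.0, 1.6, 9.9, 16.5), total = 31.0.
Var[θ_j] = α_j(Σα−α_j)/((Σα)²(Σα+1)) = 1.6·29.4/(31.0²·32.0) = 0.001530.

0.001530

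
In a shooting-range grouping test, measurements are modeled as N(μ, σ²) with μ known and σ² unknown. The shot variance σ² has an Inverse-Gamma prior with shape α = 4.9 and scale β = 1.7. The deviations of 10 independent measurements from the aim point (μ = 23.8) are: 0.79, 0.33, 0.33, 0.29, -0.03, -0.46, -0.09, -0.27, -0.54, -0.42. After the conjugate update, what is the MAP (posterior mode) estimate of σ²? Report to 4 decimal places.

With known mean μ and an Inverse-Gamma(α, β) prior on σ², the Normal likelihood is conjugate: posterior is Inv-Gamma(α + n/2, β + Σ(xᵢ−μ)²/2).
Σ(xᵢ−μ)² = (0.79)² + (0.33)² + (0.33)² + (0.29)² + (-0.03)² + (-0.46)² + (-0.09)² + (-0.27)² + (-0.54)² + (-0.42)² = 1.6875.
Posterior: Inv-Gamma(4.9 + 10/2, 1.7 + 1.6875/2) = Inv-Gamma(9.90, 2.54375).
Mode = β/(α+1) = 2.54375/10.90 = 0.2334.

0.2334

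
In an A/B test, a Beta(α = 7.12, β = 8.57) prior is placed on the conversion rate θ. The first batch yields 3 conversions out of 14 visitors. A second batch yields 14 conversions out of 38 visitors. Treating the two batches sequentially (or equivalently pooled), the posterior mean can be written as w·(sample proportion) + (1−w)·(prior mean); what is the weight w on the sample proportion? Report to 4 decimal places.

The Beta prior is conjugate to a Binomial/Bernoulli likelihood; the update adds successes to α and failures to β.
Total number of visitors: n = 14 + 38 = 52.
Posterior mean = (α₀+k)/(α₀+β₀+n) = [n/(α₀+β₀+n)]·(k/n) + [(α₀+β₀)/(α₀+β₀+n)]·α₀/(α₀+β₀), so only n and the prior enter the weight.
The weight on the data is w = n/(α₀+β₀+n) = 52/(7.12+8.57+52) = 52/67.69 = 0.7682.

0.7682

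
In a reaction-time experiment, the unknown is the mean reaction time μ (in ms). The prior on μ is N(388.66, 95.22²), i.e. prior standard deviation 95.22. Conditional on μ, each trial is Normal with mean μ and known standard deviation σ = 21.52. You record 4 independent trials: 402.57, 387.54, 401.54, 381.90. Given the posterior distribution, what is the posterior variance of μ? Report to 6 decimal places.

For Normal data with known variance σ², a Normal(μ₀, σ₀²) prior on μ is conjugate. Posterior precision = 1/σ₀² + n/σ²; posterior mean is the precision-weighted average of μ₀ and x̄.
σ₀² = 95.22² = 9066.8484, σ² = 21.52² = 463.1104; σ² + n·σ₀² = 463.1104 + 4·9066.8484 = 36730.504.
Posterior precision = 1/σ₀² + n/σ² = 1/9066.8484 + 4/463.1104 = (σ² + n·σ₀²)/(σ₀²σ²) = 36730.504/(9066.8484·463.1104); posterior variance σₙ² = σ₀²σ²/(σ² + n·σ₀²) = 9066.8484·463.1104/36730.504 = 114.317838.

114.317838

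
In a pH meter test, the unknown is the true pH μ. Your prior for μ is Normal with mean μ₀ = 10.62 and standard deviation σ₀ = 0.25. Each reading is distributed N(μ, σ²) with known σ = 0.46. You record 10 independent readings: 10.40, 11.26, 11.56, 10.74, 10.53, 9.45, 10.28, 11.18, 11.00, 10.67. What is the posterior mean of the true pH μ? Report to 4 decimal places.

10.6850

For Normal data with known variance σ², a Normal(μ₀, σ₀²) prior on μ is conjugate. Posterior precision = 1/σ₀² + n/σ²; posterior mean is the precision-weighted average of μ₀ and x̄.
Σxᵢ = 10.40 + 11.26 + 11.56 + 10.74 + 10.53 + 9.45 + 10.28 + 11.18 + 11.00 + 10.67 = 107.07, so n·x̄ = 107.07.
σ₀² = 0.25² = 0.0625, σ² = 0.46² = 0.2116; σ² + n·σ₀² = 0.2116 + 10·0.0625 = 0.8366.
Posterior mean = (μ₀/σ₀² + n·x̄/σ²)/(1/σ₀² + n/σ²) = (σ²·μ₀ + σ₀²·n·x̄)/(σ² + n·σ₀²) = (0.2116·10.62 + 0.0625·107.07)/0.8366 = 8.939067/0.8366 = 10.6850.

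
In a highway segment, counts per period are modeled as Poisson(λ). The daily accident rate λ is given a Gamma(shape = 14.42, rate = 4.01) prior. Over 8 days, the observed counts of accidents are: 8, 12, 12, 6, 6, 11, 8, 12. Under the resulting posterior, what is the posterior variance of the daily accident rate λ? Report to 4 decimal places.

With a Gamma(shape α, rate β) prior, the Poisson likelihood is conjugate: the posterior is Gamma(α + ΣXᵢ, β + n).
Sum of counts S = 75 over n = 8 days.
Posterior: Gamma(α+S, β+n) = Gamma(14.42+75, 4.01+8) = Gamma(89.42, 12.01).
Var = α/β² = 89.42/12.01² = 0.6199.

0.6199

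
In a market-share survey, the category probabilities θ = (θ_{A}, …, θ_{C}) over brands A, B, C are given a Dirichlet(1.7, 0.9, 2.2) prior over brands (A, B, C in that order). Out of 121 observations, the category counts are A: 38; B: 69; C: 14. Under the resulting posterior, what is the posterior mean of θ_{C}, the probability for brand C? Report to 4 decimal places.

0.1288

The Dirichlet prior is conjugate to the Multinomial likelihood: each posterior αⱼ = prior αⱼ + observed count nⱼ.
Posterior concentration: (39.7, 69.9, 16.2), total = 125.8.
E[θ_{C}|data] = α_{C}/Σα = 16.2/125.8 = 0.1288.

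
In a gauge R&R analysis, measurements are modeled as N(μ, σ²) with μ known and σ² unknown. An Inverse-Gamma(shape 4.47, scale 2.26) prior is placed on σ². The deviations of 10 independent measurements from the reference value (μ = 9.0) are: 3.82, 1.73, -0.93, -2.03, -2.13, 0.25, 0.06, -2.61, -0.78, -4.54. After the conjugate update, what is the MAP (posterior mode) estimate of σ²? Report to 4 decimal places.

With known mean μ and an Inverse-Gamma(α, β) prior on σ², the Normal likelihood is conjugate: posterior is Inv-Gamma(α + n/2, β + Σ(xᵢ−μ)²/2).
Σ(xᵢ−μ)² = (3.82)² + (1.73)² + (-0.93)² + (-2.03)² + (-2.13)² + (0.25)² + (0.06)² + (-2.61)² + (-0.78)² + (-4.54)² = 55.2062.
Posterior: Inv-Gamma(4.47 + 10/2, 2.26 + 55.2062/2) = Inv-Gamma(9.47, 29.86310).
Mode = β/(α+1) = 29.86310/10.47 = 2.8523.

2.8523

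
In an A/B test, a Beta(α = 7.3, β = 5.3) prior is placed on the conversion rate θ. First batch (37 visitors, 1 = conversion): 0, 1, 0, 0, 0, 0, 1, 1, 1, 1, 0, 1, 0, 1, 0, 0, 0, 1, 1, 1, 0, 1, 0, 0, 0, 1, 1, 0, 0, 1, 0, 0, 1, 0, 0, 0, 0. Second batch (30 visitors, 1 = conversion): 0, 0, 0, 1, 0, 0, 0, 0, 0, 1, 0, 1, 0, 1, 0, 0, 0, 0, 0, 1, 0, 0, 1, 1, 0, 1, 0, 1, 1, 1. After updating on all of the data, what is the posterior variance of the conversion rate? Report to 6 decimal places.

0.003019

The Beta prior is conjugate to a Binomial/Bernoulli likelihood; the update adds successes to α and failures to β.
After batch 1: Beta(7.3+15, 5.3+22) = Beta(22.3, 27.3).
After batch 2: Beta(22.3+11, 27.3+19) = Beta(33.3, 46.3).
Var = αβ/((α+β)²(α+β+1)) = 33.3·46.3/(79.6²·80.6) = 0.003019.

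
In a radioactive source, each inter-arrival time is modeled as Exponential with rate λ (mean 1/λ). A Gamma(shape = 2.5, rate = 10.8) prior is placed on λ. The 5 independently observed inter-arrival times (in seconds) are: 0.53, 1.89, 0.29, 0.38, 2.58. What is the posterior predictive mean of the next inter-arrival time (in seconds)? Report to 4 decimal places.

With a Gamma(shape α, rate β) prior on the exponential rate λ, the posterior after n observations with total T = Σxᵢ is Gamma(α+n, β+T).
Sum of observations T = 5.67 seconds; n = 5.
Posterior: Gamma(2.5+5, 10.8+5.67) = Gamma(7.5, 16.47).
The predictive distribution for the next observation is Lomax; its mean is β/(α−1) = 16.47/6.5 = 2.5338.

2.5338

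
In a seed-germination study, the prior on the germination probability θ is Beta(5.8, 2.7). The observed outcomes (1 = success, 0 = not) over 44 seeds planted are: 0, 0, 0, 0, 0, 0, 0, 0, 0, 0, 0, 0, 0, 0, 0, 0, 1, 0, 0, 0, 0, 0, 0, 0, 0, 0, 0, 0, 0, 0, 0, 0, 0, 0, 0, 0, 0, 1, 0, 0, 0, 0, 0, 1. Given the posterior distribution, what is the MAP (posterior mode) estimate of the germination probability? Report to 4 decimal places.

0.1545

The Beta prior is conjugate to a Binomial/Bernoulli likelihood; the update adds successes to α and failures to β.
Posterior: Beta(α+k, β+n−k) = Beta(5.8+3, 2.7+41) = Beta(8.8, 43.7).
Mode of Beta(a,b) for a,b>1 is (a−1)/(a+b−2) = 7.8/50.5 = 0.1545.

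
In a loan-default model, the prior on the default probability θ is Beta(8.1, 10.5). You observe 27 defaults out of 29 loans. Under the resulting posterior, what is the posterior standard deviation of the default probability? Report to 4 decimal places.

0.0631

The Beta prior is conjugate to a Binomial/Bernoulli likelihood; the update adds successes to α and failures to β.
Posterior: Beta(α+k, β+n−k) = Beta(8.1+27, 10.5+2) = Beta(35.1, 12.5).
Var = αβ/((α+β)²(α+β+1)) = 35.1·12.5/(47.6²·48.6) = 0.00398444; SD = √0.00398444 = 0.0631.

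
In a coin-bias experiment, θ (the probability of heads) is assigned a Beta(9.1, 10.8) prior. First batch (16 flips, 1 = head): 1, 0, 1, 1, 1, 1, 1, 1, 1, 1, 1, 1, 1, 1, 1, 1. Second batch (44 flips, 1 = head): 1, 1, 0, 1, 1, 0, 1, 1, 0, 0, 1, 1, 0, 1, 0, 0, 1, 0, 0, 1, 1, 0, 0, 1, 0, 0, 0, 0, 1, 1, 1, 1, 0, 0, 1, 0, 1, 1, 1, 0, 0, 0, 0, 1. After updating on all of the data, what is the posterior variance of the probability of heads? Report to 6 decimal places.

The Beta prior is conjugate to a Binomial/Bernoulli likelihood; the update adds successes to α and failures to β.
After batch 1: Beta(9.1+15, 10.8+1) = Beta(24.1, 11.8).
After batch 2: Beta(24.1+22, 11.8+22) = Beta(46.1, 33.8).
Var = αβ/((α+β)²(α+β+1)) = 46.1·33.8/(79.9²·80.9) = 0.003017.

0.003017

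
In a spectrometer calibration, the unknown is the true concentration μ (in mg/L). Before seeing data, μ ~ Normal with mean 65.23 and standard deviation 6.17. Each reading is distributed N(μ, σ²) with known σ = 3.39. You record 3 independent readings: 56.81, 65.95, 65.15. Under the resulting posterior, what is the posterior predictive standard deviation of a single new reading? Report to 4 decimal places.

3.8694

For Normal data with known variance σ², a Normal(μ₀, σ₀²) prior on μ is conjugate. Posterior precision = 1/σ₀² + n/σ²; posterior mean is the precision-weighted average of μ₀ and x̄.
σ₀² = 6.17² = 38.0689, σ² = 3.39² = 11.4921; σ² + n·σ₀² = 11.4921 + 3·38.0689 = 125.6988.
Posterior precision = 1/σ₀² + n/σ² = 1/38.0689 + 3/11.4921 = (σ² + n·σ₀²)/(σ₀²σ²) = 125.6988/(38.0689·11.4921); posterior variance σₙ² = σ₀²σ²/(σ² + n·σ₀²) = 38.0689·11.4921/125.6988 = 3.480476.
Predictive variance for one new observation = σₙ² + σ² = 38.0689·11.4921/125.6988 + 11.4921 = σ²·(σ₀² + 125.6988)/125.6988 = 11.4921·163.7677/125.6988 = 14.972576; SD = √(11.4921·163.7677/125.6988) = 3.8694.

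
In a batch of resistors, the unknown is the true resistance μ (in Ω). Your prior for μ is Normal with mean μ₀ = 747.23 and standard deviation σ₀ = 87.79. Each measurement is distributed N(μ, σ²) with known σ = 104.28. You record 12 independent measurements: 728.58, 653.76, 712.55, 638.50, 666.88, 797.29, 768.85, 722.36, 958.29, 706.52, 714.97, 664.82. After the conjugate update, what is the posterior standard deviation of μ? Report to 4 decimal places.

28.4755

For Normal data with known variance σ², a Normal(μ₀, σ₀²) prior on μ is conjugate. Posterior precision = 1/σ₀² + n/σ²; posterior mean is the precision-weighted average of μ₀ and x̄.
σ₀² = 87.79² = 7707.0841, σ² = 104.28² = 10874.3184; σ² + n·σ₀² = 10874.3184 + 12·7707.0841 = 103359.3276.
Posterior precision = 1/σ₀² + n/σ² = 1/7707.0841 + 12/10874.3184 = (σ² + n·σ₀²)/(σ₀²σ²) = 103359.3276/(7707.0841·10874.3184); posterior variance σₙ² = σ₀²σ²/(σ² + n·σ₀²) = 7707.0841·10874.3184/103359.3276 = 810.853634.
Posterior SD = √σₙ² = √(7707.0841·10874.3184/103359.3276) = 28.4755.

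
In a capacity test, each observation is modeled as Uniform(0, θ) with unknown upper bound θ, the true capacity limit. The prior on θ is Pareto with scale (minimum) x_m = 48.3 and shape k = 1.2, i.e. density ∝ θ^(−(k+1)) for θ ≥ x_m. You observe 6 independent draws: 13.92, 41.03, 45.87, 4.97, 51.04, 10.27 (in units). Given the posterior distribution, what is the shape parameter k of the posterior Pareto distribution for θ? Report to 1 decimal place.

7.2

A Pareto(scale x_m, shape k) prior on the upper bound θ of Uniform(0, θ) is conjugate: posterior is Pareto(max(x_m, max xᵢ), k + n).
Sample maximum = 51.04; prior scale x_m = 48.3 → posterior scale = max = 51.04.
Posterior shape = 1.2 + 6 = 7.2.
Posterior shape k = 7.2.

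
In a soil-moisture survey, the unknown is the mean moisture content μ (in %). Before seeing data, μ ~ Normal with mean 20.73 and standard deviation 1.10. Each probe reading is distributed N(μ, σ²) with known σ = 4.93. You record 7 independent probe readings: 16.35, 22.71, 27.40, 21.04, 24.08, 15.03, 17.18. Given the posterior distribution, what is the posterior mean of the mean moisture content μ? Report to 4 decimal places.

20.6813

For Normal data with known variance σ², a Normal(μ₀, σ₀²) prior on μ is conjugate. Posterior precision = 1/σ₀² + n/σ²; posterior mean is the precision-weighted average of μ₀ and x̄.
Σxᵢ = 16.35 + 22.71 + 27.40 + 21.04 + 24.08 + 15.03 + 17.18 = 143.79, so n·x̄ = 143.79.
σ₀² = 1.10² = 1.21, σ² = 4.93² = 24.3049; σ² + n·σ₀² = 24.3049 + 7·1.21 = 32.7749.
Posterior mean = (μ₀/σ₀² + n·x̄/σ²)/(1/σ₀² + n/σ²) = (σ²·μ₀ + σ₀²·n·x̄)/(σ² + n·σ₀²) = (24.3049·20.73 + 1.21·143.79)/32.7749 = 677.826477/32.7749 = 20.6813.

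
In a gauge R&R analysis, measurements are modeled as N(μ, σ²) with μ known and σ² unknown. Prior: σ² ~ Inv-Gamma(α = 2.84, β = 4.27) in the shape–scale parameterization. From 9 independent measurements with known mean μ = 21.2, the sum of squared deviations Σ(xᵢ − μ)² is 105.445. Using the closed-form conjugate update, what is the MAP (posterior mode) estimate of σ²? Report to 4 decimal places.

With known mean μ and an Inverse-Gamma(α, β) prior on σ², the Normal likelihood is conjugate: posterior is Inv-Gamma(α + n/2, β + Σ(xᵢ−μ)²/2).
Posterior: Inv-Gamma(2.84 + 9/2, 4.27 + 105.445/2) = Inv-Gamma(7.34, 56.9925).
Mode = β/(α+1) = 56.9925/8.34 = 6.8336.

6.8336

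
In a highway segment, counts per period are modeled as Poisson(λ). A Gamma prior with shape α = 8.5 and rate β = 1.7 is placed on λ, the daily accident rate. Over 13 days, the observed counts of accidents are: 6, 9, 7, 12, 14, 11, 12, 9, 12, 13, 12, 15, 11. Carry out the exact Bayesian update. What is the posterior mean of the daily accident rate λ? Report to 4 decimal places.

With a Gamma(shape α, rate β) prior, the Poisson likelihood is conjugate: the posterior is Gamma(α + ΣXᵢ, β + n).
Sum of counts S = 143 over n = 13 days.
Posterior: Gamma(α+S, β+n) = Gamma(8.5+143, 1.7+13) = Gamma(151.5, 14.7).
Posterior mean = α/β = 151.5/14.7 = 10.3061.

10.3061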